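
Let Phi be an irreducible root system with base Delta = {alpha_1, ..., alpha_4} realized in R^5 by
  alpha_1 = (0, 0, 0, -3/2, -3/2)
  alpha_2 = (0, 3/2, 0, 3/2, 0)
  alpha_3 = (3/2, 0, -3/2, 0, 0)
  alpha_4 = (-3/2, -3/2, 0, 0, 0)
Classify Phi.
Compute the Cartan integers a_ij = 2(alpha_i, alpha_j)/(alpha_j, alpha_j); the resulting 4x4 Cartan matrix is
[[2, -1, 0, 0], [-1, 2, 0, -1], [0, 0, 2, -1], [0, -1, -1, 2]].
All simple roots have the same length, so the diagram is simply laced. The associated Dynkin diagram is a chain of 4 nodes with single edges (A_4), so the type is A_4 (the algebra sl(5)).

A4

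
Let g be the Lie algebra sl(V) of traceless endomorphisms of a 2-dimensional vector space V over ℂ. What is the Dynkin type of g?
This is sl(2), which has dimension 2^2 - 1 = 3 and rank 2 - 1 = 1 (a Cartan subalgebra is the diagonal traceless matrices). In the classification of classical Lie algebras, the special linear algebra sl(n+1) has type A_n; here n = 1, so the Dynkin diagram is a chain of 1 nodes with single edges (A_1). Hence the type is A_1.

A_1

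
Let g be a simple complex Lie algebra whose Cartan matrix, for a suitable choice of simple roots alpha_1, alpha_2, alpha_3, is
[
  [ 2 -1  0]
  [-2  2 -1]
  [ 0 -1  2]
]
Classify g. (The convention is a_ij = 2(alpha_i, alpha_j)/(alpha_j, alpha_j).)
B_3

The matrix has rank 3 with 2's on the diagonal. Reading the off-diagonal entries as Dynkin edges (a single edge where a_ij = a_ji = -1; a double or triple edge where a_ij * a_ji = 2 or 3), the diagram is a chain of 3 nodes with a double edge at one end; the terminal node there is the unique short simple root (B_3). One simple-root ordering that puts it in standard form is (alpha_3, alpha_2, alpha_1). So the algebra is type B_3, i.e. so(7).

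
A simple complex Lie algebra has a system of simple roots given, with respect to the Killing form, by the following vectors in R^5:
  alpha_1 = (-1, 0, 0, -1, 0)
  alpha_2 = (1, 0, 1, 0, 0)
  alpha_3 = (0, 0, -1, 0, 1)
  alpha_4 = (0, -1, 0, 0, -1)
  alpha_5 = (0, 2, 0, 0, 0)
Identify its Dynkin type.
Compute the Cartan integers a_ij = 2(alpha_i, alpha_j)/(alpha_j, alpha_j); the resulting 5x5 Cartan matrix is
[[2, -1, 0, 0, 0], [-1, 2, -1, 0, 0], [0, -1, 2, -1, 0], [0, 0, -1, 2, -1], [0, 0, 0, -2, 2]].
The roots have two lengths (squared-length ratio 2:1); the short ones are alpha_{1,2,3,4}. The associated Dynkin diagram is a chain of 5 nodes with a double edge at one end; the terminal node there is the unique long simple root (C_5), so the type is C_5 (the algebra sp(10)).

type C_5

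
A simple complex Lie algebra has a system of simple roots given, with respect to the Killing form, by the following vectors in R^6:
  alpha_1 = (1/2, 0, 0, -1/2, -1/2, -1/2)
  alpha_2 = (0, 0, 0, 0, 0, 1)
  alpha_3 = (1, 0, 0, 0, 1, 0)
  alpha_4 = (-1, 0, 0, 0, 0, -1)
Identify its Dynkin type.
type F_4

Compute the Cartan integers a_ij = 2(alpha_i, alpha_j)/(alpha_j, alpha_j); the resulting 4x4 Cartan matrix is
[[2, -1, 0, 0], [-1, 2, 0, -1], [0, 0, 2, -1], [0, -2, -1, 2]].
The roots have two lengths (squared-length ratio 2:1); the short ones are alpha_{1,2}. The associated Dynkin diagram is a chain of 4 nodes with a double edge between the middle two (F_4), so the type is F_4.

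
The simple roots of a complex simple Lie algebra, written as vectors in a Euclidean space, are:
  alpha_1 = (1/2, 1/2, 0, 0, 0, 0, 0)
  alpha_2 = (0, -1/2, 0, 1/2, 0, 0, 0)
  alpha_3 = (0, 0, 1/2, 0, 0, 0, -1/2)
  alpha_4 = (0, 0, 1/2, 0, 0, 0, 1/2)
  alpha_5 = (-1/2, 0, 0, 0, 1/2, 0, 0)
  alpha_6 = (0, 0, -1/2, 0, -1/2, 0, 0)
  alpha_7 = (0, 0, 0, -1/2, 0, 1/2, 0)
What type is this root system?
Compute the Cartan integers a_ij = 2(alpha_i, alpha_j)/(alpha_j, alpha_j); the resulting 7x7 Cartan matrix is
[[2, -1, 0, 0, -1, 0, 0], [-1, 2, 0, 0, 0, 0, -1], [0, 0, 2, 0, 0, -1, 0], [0, 0, 0, 2, 0, -1, 0], [-1, 0, 0, 0, 2, -1, 0], [0, 0, -1, -1, -1, 2, 0], [0, -1, 0, 0, 0, 0, 2]].
All simple roots have the same length, so the diagram is simply laced. The associated Dynkin diagram is a chain of 5 nodes with a fork of two nodes at one end (D_7), so the type is D_7 (the algebra so(14)).

D_7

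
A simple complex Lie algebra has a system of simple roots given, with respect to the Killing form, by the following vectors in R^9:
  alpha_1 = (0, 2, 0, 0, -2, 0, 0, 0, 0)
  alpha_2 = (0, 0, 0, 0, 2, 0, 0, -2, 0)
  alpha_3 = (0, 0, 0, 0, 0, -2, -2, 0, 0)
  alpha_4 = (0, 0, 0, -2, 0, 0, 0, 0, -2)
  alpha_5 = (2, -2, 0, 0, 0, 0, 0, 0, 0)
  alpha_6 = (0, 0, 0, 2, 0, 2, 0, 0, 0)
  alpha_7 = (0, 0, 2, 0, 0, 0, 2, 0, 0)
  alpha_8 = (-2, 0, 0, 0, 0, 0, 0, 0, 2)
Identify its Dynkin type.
A_8 (sl(9))

Compute the Cartan integers a_ij = 2(alpha_i, alpha_j)/(alpha_j, alpha_j); the resulting 8x8 Cartan matrix is
[[2, -1, 0, 0, -1, 0, 0, 0], [-1, 2, 0, 0, 0, 0, 0, 0], [0, 0, 2, 0, 0, -1, -1, 0], [0, 0, 0, 2, 0, -1, 0, -1], [-1, 0, 0, 0, 2, 0, 0, -1], [0, 0, -1, -1, 0, 2, 0, 0], [0, 0, -1, 0, 0, 0, 2, 0], [0, 0, 0, -1, -1, 0, 0, 2]].
All simple roots have the same length, so the diagram is simply laced. The associated Dynkin diagram is a chain of 8 nodes with single edges (A_8), so the type is A_8 (the algebra sl(9)).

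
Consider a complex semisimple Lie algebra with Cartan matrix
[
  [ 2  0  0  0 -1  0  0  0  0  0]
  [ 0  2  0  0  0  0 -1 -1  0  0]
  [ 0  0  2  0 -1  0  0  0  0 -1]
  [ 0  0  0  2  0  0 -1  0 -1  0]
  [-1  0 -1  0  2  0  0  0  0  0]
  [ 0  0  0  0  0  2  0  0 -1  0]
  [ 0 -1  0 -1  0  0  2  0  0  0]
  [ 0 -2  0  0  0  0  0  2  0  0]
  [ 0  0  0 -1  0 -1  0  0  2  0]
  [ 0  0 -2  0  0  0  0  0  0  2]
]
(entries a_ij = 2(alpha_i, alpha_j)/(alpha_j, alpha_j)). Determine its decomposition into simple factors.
C_4 (sp(8)) ⊕ C_6 (sp(12))

The diagram associated to this matrix has two connected components: the simple roots {alpha_1, alpha_3, alpha_5, alpha_10} form a chain of 4 nodes with a double edge at one end; the terminal node there is the unique long simple root (C_4), and {alpha_2, alpha_4, alpha_6, alpha_7, alpha_8, alpha_9} form a chain of 6 nodes with a double edge at one end; the terminal node there is the unique long simple root (C_6). A semisimple Lie algebra decomposes uniquely as the direct sum of simple ideals, one per connected component of its Dynkin diagram, so g ≅ C_4 ⊕ C_6 (dimension 36 + 78 = 114).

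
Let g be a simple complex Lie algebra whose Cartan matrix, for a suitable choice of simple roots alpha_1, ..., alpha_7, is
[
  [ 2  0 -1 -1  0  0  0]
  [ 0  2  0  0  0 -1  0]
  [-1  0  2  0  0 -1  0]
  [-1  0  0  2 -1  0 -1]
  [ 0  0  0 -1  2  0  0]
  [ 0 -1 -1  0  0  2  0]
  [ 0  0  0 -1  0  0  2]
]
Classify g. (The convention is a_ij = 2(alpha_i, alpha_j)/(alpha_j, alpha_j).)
D_7

The matrix has rank 7 with 2's on the diagonal. Reading the off-diagonal entries as Dynkin edges (a single edge where a_ij = a_ji = -1; a double or triple edge where a_ij * a_ji = 2 or 3), the diagram is a chain of 5 nodes with a fork of two nodes at one end (D_7). One simple-root ordering that puts it in standard form is (alpha_2, alpha_6, alpha_3, alpha_1, alpha_4, alpha_5, alpha_7). So the algebra is type D_7, i.e. so(14).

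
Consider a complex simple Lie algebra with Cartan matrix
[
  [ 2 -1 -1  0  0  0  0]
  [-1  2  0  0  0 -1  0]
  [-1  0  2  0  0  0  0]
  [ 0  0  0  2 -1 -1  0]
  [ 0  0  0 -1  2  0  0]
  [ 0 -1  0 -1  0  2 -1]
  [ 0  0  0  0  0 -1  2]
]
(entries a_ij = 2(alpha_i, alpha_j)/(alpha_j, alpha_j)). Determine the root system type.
type E_7

The matrix has rank 7 with 2's on the diagonal. Reading the off-diagonal entries as Dynkin edges (a single edge where a_ij = a_ji = -1; a double or triple edge where a_ij * a_ji = 2 or 3), the diagram is a chain of 6 nodes with one extra node attached to the third node from one end (E_7). One simple-root ordering that puts it in standard form is (alpha_5, alpha_7, alpha_4, alpha_6, alpha_2, alpha_1, alpha_3). So the algebra is type E_7.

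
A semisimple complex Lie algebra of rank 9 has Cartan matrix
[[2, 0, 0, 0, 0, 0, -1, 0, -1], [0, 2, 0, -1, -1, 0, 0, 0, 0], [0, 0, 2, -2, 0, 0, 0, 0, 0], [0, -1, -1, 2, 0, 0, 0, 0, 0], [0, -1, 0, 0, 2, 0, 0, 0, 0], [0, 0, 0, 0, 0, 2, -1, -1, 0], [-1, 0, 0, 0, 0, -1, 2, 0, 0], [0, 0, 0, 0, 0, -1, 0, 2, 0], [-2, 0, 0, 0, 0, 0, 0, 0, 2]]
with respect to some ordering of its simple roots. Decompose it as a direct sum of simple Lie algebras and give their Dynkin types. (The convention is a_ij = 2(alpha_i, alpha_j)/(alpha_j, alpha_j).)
C_4 (sp(8)) + C_5 (sp(10))

The diagram associated to this matrix has two connected components: the simple roots {alpha_2, alpha_3, alpha_4, alpha_5} form a chain of 4 nodes with a double edge at one end; the terminal node there is the unique long simple root (C_4), and {alpha_1, alpha_6, alpha_7, alpha_8, alpha_9} form a chain of 5 nodes with a double edge at one end; the terminal node there is the unique long simple root (C_5). A semisimple Lie algebra decomposes uniquely as the direct sum of simple ideals, one per connected component of its Dynkin diagram, so g ≅ C_4 ⊕ C_5 (dimension 36 + 55 = 91).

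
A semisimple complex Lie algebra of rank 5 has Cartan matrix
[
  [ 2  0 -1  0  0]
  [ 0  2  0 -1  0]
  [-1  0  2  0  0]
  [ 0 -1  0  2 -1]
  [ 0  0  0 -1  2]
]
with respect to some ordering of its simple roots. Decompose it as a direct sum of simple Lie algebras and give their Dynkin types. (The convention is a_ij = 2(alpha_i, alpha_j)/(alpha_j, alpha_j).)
A_2 (sl(3)) + A_3 (sl(4))

The diagram associated to this matrix has two connected components: the simple roots {alpha_1, alpha_3} form a chain of 2 nodes with single edges (A_2), and {alpha_2, alpha_4, alpha_5} form a chain of 3 nodes with single edges (A_3). A semisimple Lie algebra decomposes uniquely as the direct sum of simple ideals, one per connected component of its Dynkin diagram, so g ≅ A_2 ⊕ A_3 (dimension 8 + 15 = 23).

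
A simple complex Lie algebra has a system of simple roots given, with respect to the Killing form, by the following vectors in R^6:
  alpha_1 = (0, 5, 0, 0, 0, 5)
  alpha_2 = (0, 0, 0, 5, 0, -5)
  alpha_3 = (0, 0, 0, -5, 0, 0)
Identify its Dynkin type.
Compute the Cartan integers a_ij = 2(alpha_i, alpha_j)/(alpha_j, alpha_j); the resulting 3x3 Cartan matrix is
[[2, -1, 0], [-1, 2, -2], [0, -1, 2]].
The roots have two lengths (squared-length ratio 2:1); the short ones are alpha_{3}. The associated Dynkin diagram is a chain of 3 nodes with a double edge at one end; the terminal node there is the unique short simple root (B_3), so the type is B_3 (the algebra so(7)).

B_3 (so(7))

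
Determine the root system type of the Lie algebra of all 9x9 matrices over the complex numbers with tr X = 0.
A_8 (sl(9))

This is sl(9), which has dimension 9^2 - 1 = 80 and rank 9 - 1 = 8 (a Cartan subalgebra is the diagonal traceless matrices). In the classification of classical Lie algebras, the special linear algebra sl(n+1) has type A_n; here n = 8, so the Dynkin diagram is a chain of 8 nodes with single edges (A_8). Hence the type is A_8.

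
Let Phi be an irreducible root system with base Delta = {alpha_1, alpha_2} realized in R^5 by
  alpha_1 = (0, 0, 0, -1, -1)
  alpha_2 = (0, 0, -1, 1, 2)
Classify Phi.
G2

Compute the Cartan integers a_ij = 2(alpha_i, alpha_j)/(alpha_j, alpha_j); the resulting 2x2 Cartan matrix is
[[2, -1], [-3, 2]].
The roots have two lengths (squared-length ratio 3:1); the short ones are alpha_{1}. The associated Dynkin diagram is two nodes joined by a triple edge (G_2), so the type is G_2.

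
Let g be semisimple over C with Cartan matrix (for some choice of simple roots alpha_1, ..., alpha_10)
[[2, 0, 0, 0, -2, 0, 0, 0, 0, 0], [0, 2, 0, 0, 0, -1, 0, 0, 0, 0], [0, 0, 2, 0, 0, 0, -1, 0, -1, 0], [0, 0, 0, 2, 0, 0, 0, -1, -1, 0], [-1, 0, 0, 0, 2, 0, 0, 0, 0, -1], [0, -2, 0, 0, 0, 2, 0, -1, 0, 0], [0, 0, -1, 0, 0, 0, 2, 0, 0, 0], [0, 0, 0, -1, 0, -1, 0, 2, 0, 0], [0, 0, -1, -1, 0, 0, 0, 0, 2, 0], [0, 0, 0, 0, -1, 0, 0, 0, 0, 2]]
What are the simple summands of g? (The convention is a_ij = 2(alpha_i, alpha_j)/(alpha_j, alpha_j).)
The diagram associated to this matrix has two connected components: the simple roots {alpha_2, alpha_3, alpha_4, alpha_6, alpha_7, alpha_8, alpha_9} form a chain of 7 nodes with a double edge at one end; the terminal node there is the unique short simple root (B_7), and {alpha_1, alpha_5, alpha_10} form a chain of 3 nodes with a double edge at one end; the terminal node there is the unique long simple root (C_3). A semisimple Lie algebra decomposes uniquely as the direct sum of simple ideals, one per connected component of its Dynkin diagram, so g ≅ B_7 ⊕ C_3 (dimension 105 + 21 = 126).

B_7 ⊕ C_3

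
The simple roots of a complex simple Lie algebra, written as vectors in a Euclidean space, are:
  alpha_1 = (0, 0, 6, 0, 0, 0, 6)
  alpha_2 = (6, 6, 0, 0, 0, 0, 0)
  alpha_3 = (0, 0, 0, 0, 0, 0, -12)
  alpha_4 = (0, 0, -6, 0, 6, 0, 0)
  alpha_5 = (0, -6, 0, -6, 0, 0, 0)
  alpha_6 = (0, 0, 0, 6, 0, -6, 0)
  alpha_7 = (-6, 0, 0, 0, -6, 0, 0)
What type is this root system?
type C_7

Compute the Cartan integers a_ij = 2(alpha_i, alpha_j)/(alpha_j, alpha_j); the resulting 7x7 Cartan matrix is
[[2, 0, -1, -1, 0, 0, 0], [0, 2, 0, 0, -1, 0, -1], [-2, 0, 2, 0, 0, 0, 0], [-1, 0, 0, 2, 0, 0, -1], [0, -1, 0, 0, 2, -1, 0], [0, 0, 0, 0, -1, 2, 0], [0, -1, 0, -1, 0, 0, 2]].
The roots have two lengths (squared-length ratio 2:1); the short ones are alpha_{1,2,4,5,6,7}. The associated Dynkin diagram is a chain of 7 nodes with a double edge at one end; the terminal node there is the unique long simple root (C_7), so the type is C_7 (the algebra sp(14)).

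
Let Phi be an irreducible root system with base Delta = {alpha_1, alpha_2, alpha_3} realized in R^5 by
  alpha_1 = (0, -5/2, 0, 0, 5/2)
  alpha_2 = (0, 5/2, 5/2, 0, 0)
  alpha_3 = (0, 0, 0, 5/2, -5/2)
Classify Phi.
type A_3

Compute the Cartan integers a_ij = 2(alpha_i, alpha_j)/(alpha_j, alpha_j); the resulting 3x3 Cartan matrix is
[[2, -1, -1], [-1, 2, 0], [-1, 0, 2]].
All simple roots have the same length, so the diagram is simply laced. The associated Dynkin diagram is a chain of 3 nodes with single edges (A_3), so the type is A_3 (the algebra sl(4)).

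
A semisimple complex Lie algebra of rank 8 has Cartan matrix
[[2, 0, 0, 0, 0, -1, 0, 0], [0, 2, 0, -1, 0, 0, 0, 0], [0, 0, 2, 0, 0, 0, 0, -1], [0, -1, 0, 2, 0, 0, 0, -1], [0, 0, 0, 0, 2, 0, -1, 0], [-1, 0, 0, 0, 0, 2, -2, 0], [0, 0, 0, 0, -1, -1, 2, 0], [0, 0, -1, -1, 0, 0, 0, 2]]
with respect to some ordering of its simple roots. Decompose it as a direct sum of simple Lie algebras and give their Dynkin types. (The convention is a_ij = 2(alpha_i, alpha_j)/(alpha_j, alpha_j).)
The diagram associated to this matrix has two connected components: the simple roots {alpha_2, alpha_3, alpha_4, alpha_8} form a chain of 4 nodes with single edges (A_4), and {alpha_1, alpha_5, alpha_6, alpha_7} form a chain of 4 nodes with a double edge between the middle two (F_4). A semisimple Lie algebra decomposes uniquely as the direct sum of simple ideals, one per connected component of its Dynkin diagram, so g ≅ A_4 ⊕ F_4 (dimension 24 + 52 = 76).

A4 ⊕ F4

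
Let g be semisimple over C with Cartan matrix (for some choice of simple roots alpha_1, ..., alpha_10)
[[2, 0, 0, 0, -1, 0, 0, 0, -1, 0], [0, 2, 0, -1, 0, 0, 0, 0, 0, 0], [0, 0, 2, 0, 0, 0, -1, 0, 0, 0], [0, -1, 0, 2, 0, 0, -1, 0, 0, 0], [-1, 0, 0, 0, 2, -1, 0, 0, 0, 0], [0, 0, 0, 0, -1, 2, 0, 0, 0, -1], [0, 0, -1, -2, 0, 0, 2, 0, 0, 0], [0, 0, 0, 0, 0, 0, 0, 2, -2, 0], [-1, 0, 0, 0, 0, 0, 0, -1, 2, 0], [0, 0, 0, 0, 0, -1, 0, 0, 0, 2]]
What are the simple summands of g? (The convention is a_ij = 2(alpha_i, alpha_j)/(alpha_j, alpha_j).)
The diagram associated to this matrix has two connected components: the simple roots {alpha_1, alpha_5, alpha_6, alpha_8, alpha_9, alpha_10} form a chain of 6 nodes with a double edge at one end; the terminal node there is the unique long simple root (C_6), and {alpha_2, alpha_3, alpha_4, alpha_7} form a chain of 4 nodes with a double edge between the middle two (F_4). A semisimple Lie algebra decomposes uniquely as the direct sum of simple ideals, one per connected component of its Dynkin diagram, so g ≅ C_6 ⊕ F_4 (dimension 78 + 52 = 130).

C6 + F4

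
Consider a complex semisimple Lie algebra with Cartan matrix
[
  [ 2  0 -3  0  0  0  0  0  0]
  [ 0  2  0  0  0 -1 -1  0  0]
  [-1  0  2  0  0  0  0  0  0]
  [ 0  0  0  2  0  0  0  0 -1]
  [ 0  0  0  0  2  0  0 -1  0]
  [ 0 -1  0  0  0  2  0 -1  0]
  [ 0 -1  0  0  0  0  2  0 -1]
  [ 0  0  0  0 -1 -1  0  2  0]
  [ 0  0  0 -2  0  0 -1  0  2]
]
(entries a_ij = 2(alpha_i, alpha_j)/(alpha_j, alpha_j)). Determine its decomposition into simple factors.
The diagram associated to this matrix has two connected components: the simple roots {alpha_2, alpha_4, alpha_5, alpha_6, alpha_7, alpha_8, alpha_9} form a chain of 7 nodes with a double edge at one end; the terminal node there is the unique short simple root (B_7), and {alpha_1, alpha_3} form two nodes joined by a triple edge (G_2). A semisimple Lie algebra decomposes uniquely as the direct sum of simple ideals, one per connected component of its Dynkin diagram, so g ≅ B_7 ⊕ G_2 (dimension 105 + 14 = 119).

B_7 (so(15)) ⊕ G_2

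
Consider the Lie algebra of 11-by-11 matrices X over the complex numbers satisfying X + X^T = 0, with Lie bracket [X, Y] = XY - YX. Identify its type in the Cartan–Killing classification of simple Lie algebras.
This is so(11) with 11 odd, which has dimension 11(11-1)/2 = 55 and rank (11-1)/2 = 5. In the classification of classical Lie algebras, the orthogonal algebra so(2n+1) in an odd number of variables has type B_n; here n = 5, so the Dynkin diagram is a chain of 5 nodes with a double edge at one end; the terminal node there is the unique short simple root (B_5). Hence the type is B_5.

type B_5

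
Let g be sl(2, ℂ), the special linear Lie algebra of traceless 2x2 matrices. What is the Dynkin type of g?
type A_1

This is sl(2), which has dimension 2^2 - 1 = 3 and rank 2 - 1 = 1 (a Cartan subalgebra is the diagonal traceless matrices). In the classification of classical Lie algebras, the special linear algebra sl(n+1) has type A_n; here n = 1, so the Dynkin diagram is a chain of 1 nodes with single edges (A_1). Hence the type is A_1.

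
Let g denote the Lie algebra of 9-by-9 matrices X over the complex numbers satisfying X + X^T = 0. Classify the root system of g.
B_4 (so(9))

This is so(9) with 9 odd, which has dimension 9(9-1)/2 = 36 and rank (9-1)/2 = 4. In the classification of classical Lie algebras, the orthogonal algebra so(2n+1) in an odd number of variables has type B_n; here n = 4, so the Dynkin diagram is a chain of 4 nodes with a double edge at one end; the terminal node there is the unique short simple root (B_4). Hence the type is B_4.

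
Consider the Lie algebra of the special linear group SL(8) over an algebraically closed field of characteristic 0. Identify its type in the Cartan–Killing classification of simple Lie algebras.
type A_7

This is sl(8), which has dimension 8^2 - 1 = 63 and rank 8 - 1 = 7 (a Cartan subalgebra is the diagonal traceless matrices). In the classification of classical Lie algebras, the special linear algebra sl(n+1) has type A_n; here n = 7, so the Dynkin diagram is a chain of 7 nodes with single edges (A_7). Hence the type is A_7.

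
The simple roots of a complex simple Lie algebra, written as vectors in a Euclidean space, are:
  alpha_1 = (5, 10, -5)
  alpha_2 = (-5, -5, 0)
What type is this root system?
Compute the Cartan integers a_ij = 2(alpha_i, alpha_j)/(alpha_j, alpha_j); the resulting 2x2 Cartan matrix is
[[2, -3], [-1, 2]].
The roots have two lengths (squared-length ratio 3:1); the short ones are alpha_{2}. The associated Dynkin diagram is two nodes joined by a triple edge (G_2), so the type is G_2.

G_2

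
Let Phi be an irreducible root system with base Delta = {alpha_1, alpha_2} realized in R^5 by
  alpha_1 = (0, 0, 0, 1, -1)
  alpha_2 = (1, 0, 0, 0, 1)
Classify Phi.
Compute the Cartan integers a_ij = 2(alpha_i, alpha_j)/(alpha_j, alpha_j); the resulting 2x2 Cartan matrix is
[[2, -1], [-1, 2]].
All simple roots have the same length, so the diagram is simply laced. The associated Dynkin diagram is a chain of 2 nodes with single edges (A_2), so the type is A_2 (the algebra sl(3)).

A_2 (sl(3))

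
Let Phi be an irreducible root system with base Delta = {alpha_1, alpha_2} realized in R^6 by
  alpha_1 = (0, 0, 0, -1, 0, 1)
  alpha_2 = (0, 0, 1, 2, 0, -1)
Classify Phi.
type G_2

Compute the Cartan integers a_ij = 2(alpha_i, alpha_j)/(alpha_j, alpha_j); the resulting 2x2 Cartan matrix is
[[2, -1], [-3, 2]].
The roots have two lengths (squared-length ratio 3:1); the short ones are alpha_{1}. The associated Dynkin diagram is two nodes joined by a triple edge (G_2), so the type is G_2.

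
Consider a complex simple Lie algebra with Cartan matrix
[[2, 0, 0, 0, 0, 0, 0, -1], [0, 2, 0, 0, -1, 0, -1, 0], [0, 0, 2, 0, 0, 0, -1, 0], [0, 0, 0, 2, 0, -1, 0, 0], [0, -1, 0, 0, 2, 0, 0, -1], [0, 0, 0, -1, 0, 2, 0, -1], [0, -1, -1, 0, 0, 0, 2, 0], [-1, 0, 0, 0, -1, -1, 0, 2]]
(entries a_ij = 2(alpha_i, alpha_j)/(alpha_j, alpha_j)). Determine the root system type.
type E_8

The matrix has rank 8 with 2's on the diagonal. Reading the off-diagonal entries as Dynkin edges (a single edge where a_ij = a_ji = -1; a double or triple edge where a_ij * a_ji = 2 or 3), the diagram is a chain of 7 nodes with one extra node attached to the third node from one end (E_8). One simple-root ordering that puts it in standard form is (alpha_4, alpha_1, alpha_6, alpha_8, alpha_5, alpha_2, alpha_7, alpha_3). So the algebra is type E_8.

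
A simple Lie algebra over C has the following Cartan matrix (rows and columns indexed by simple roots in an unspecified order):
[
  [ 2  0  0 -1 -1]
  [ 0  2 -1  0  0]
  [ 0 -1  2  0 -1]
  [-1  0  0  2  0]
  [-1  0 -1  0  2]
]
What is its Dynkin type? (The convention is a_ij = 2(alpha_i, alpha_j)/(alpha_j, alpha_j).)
The matrix has rank 5 with 2's on the diagonal. Reading the off-diagonal entries as Dynkin edges (a single edge where a_ij = a_ji = -1; a double or triple edge where a_ij * a_ji = 2 or 3), the diagram is a chain of 5 nodes with single edges (A_5). One simple-root ordering that puts it in standard form is (alpha_4, alpha_1, alpha_5, alpha_3, alpha_2). So the algebra is type A_5, i.e. sl(6).

A_5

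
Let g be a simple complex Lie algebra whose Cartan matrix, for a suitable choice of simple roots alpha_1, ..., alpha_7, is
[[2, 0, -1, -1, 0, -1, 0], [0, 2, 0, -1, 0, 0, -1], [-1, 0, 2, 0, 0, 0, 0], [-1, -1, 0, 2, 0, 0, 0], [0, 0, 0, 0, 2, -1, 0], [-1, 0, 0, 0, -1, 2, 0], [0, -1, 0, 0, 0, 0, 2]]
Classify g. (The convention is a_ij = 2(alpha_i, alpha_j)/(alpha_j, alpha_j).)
E_7

The matrix has rank 7 with 2's on the diagonal. Reading the off-diagonal entries as Dynkin edges (a single edge where a_ij = a_ji = -1; a double or triple edge where a_ij * a_ji = 2 or 3), the diagram is a chain of 6 nodes with one extra node attached to the third node from one end (E_7). One simple-root ordering that puts it in standard form is (alpha_5, alpha_3, alpha_6, alpha_1, alpha_4, alpha_2, alpha_7). So the algebra is type E_7.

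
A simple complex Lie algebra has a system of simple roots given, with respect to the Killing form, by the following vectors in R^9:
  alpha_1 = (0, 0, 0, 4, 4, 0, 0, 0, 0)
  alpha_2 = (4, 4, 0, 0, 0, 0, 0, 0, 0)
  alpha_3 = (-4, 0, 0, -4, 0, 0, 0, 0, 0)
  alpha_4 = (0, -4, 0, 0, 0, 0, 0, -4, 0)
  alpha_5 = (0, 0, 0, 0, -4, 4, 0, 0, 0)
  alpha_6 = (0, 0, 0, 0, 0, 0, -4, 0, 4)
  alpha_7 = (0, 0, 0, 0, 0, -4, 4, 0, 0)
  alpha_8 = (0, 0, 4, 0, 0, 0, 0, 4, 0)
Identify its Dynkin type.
type A_8

Compute the Cartan integers a_ij = 2(alpha_i, alpha_j)/(alpha_j, alpha_j); the resulting 8x8 Cartan matrix is
[[2, 0, -1, 0, -1, 0, 0, 0], [0, 2, -1, -1, 0, 0, 0, 0], [-1, -1, 2, 0, 0, 0, 0, 0], [0, -1, 0, 2, 0, 0, 0, -1], [-1, 0, 0, 0, 2, 0, -1, 0], [0, 0, 0, 0, 0, 2, -1, 0], [0, 0, 0, 0, -1, -1, 2, 0], [0, 0, 0, -1, 0, 0, 0, 2]].
All simple roots have the same length, so the diagram is simply laced. The associated Dynkin diagram is a chain of 8 nodes with single edges (A_8), so the type is A_8 (the algebra sl(9)).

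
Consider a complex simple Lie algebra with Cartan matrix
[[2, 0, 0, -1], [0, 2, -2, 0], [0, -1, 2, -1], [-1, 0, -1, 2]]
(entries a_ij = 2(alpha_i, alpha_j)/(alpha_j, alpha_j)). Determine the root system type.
The matrix has rank 4 with 2's on the diagonal. Reading the off-diagonal entries as Dynkin edges (a single edge where a_ij = a_ji = -1; a double or triple edge where a_ij * a_ji = 2 or 3), the diagram is a chain of 4 nodes with a double edge at one end; the terminal node there is the unique long simple root (C_4). One simple-root ordering that puts it in standard form is (alpha_1, alpha_4, alpha_3, alpha_2). So the algebra is type C_4, i.e. sp(8).

type C_4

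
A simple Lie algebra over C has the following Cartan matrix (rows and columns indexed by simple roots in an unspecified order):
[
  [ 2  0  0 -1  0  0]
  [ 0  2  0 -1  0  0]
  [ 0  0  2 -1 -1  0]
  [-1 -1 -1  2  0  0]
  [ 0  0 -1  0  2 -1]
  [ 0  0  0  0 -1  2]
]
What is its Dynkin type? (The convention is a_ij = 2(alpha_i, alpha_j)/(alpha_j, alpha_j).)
The matrix has rank 6 with 2's on the diagonal. Reading the off-diagonal entries as Dynkin edges (a single edge where a_ij = a_ji = -1; a double or triple edge where a_ij * a_ji = 2 or 3), the diagram is a chain of 4 nodes with a fork of two nodes at one end (D_6). One simple-root ordering that puts it in standard form is (alpha_6, alpha_5, alpha_3, alpha_4, alpha_1, alpha_2). So the algebra is type D_6, i.e. so(12).

D_6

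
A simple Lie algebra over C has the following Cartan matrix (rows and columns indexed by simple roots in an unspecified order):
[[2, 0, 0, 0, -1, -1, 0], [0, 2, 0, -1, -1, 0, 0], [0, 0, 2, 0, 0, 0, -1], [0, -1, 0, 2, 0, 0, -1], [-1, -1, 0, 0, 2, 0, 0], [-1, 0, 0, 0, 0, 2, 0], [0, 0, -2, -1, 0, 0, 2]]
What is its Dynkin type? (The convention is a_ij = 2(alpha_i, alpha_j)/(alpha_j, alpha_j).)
The matrix has rank 7 with 2's on the diagonal. Reading the off-diagonal entries as Dynkin edges (a single edge where a_ij = a_ji = -1; a double or triple edge where a_ij * a_ji = 2 or 3), the diagram is a chain of 7 nodes with a double edge at one end; the terminal node there is the unique short simple root (B_7). One simple-root ordering that puts it in standard form is (alpha_6, alpha_1, alpha_5, alpha_2, alpha_4, alpha_7, alpha_3). So the algebra is type B_7, i.e. so(15).

B7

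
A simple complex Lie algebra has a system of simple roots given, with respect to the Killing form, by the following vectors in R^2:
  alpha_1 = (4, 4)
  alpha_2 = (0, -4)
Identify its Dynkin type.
B_2

Compute the Cartan integers a_ij = 2(alpha_i, alpha_j)/(alpha_j, alpha_j); the resulting 2x2 Cartan matrix is
[[2, -2], [-1, 2]].
The roots have two lengths (squared-length ratio 2:1); the short ones are alpha_{2}. The associated Dynkin diagram is a chain of 2 nodes with a double edge at one end; the terminal node there is the unique short simple root (B_2), so the type is B_2 (the algebra so(5)).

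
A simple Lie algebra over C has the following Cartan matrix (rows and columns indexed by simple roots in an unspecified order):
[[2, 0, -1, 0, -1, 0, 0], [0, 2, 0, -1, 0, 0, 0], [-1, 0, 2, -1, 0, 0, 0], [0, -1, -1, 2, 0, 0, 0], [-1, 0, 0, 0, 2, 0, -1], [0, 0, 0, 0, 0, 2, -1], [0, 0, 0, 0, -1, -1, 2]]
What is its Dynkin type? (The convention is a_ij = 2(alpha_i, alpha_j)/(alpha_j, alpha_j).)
The matrix has rank 7 with 2's on the diagonal. Reading the off-diagonal entries as Dynkin edges (a single edge where a_ij = a_ji = -1; a double or triple edge where a_ij * a_ji = 2 or 3), the diagram is a chain of 7 nodes with single edges (A_7). One simple-root ordering that puts it in standard form is (alpha_6, alpha_7, alpha_5, alpha_1, alpha_3, alpha_4, alpha_2). So the algebra is type A_7, i.e. sl(8).

A7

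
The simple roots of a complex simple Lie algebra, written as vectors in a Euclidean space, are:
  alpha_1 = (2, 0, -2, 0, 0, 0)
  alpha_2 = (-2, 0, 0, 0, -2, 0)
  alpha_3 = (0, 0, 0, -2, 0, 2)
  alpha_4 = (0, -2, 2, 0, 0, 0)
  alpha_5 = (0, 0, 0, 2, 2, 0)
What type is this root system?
Compute the Cartan integers a_ij = 2(alpha_i, alpha_j)/(alpha_j, alpha_j); the resulting 5x5 Cartan matrix is
[[2, -1, 0, -1, 0], [-1, 2, 0, 0, -1], [0, 0, 2, 0, -1], [-1, 0, 0, 2, 0], [0, -1, -1, 0, 2]].
All simple roots have the same length, so the diagram is simply laced. The associated Dynkin diagram is a chain of 5 nodes with single edges (A_5), so the type is A_5 (the algebra sl(6)).

A_5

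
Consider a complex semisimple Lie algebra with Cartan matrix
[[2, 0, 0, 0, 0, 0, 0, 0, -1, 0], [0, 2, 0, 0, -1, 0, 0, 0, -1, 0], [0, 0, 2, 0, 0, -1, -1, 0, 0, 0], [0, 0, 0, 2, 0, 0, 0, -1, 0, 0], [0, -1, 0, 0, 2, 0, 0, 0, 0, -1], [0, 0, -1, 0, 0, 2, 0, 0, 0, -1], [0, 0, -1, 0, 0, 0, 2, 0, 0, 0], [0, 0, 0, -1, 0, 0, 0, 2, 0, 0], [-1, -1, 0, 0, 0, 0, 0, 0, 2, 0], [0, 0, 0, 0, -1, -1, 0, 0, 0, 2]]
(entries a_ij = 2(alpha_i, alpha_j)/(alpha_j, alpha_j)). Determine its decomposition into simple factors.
A_2 (sl(3)) ⊕ A_8 (sl(9))

The diagram associated to this matrix has two connected components: the simple roots {alpha_4, alpha_8} form a chain of 2 nodes with single edges (A_2), and {alpha_1, alpha_2, alpha_3, alpha_5, alpha_6, alpha_7, alpha_9, alpha_10} form a chain of 8 nodes with single edges (A_8). A semisimple Lie algebra decomposes uniquely as the direct sum of simple ideals, one per connected component of its Dynkin diagram, so g ≅ A_2 ⊕ A_8 (dimension 8 + 80 = 88).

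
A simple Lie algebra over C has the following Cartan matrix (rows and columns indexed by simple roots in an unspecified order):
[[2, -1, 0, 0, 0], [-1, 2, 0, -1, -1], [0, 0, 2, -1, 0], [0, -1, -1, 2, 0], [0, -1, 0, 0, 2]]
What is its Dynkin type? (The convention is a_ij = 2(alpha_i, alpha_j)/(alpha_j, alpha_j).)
type D_5

The matrix has rank 5 with 2's on the diagonal. Reading the off-diagonal entries as Dynkin edges (a single edge where a_ij = a_ji = -1; a double or triple edge where a_ij * a_ji = 2 or 3), the diagram is a chain of 3 nodes with a fork of two nodes at one end (D_5). One simple-root ordering that puts it in standard form is (alpha_3, alpha_4, alpha_2, alpha_5, alpha_1). So the algebra is type D_5, i.e. so(10).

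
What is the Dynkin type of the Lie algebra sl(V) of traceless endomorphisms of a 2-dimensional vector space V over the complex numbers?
type A_1

This is sl(2), which has dimension 2^2 - 1 = 3 and rank 2 - 1 = 1 (a Cartan subalgebra is the diagonal traceless matrices). In the classification of classical Lie algebras, the special linear algebra sl(n+1) has type A_n; here n = 1, so the Dynkin diagram is a chain of 1 nodes with single edges (A_1). Hence the type is A_1.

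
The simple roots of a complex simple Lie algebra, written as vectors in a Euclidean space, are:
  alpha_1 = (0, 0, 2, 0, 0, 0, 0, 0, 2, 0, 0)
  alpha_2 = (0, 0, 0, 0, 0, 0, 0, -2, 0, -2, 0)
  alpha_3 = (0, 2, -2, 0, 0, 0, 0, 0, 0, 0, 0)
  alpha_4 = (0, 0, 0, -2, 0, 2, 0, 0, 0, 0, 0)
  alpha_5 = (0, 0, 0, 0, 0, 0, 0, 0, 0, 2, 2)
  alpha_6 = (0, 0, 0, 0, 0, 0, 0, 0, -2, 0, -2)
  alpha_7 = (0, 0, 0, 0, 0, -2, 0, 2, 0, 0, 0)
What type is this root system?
A_7 (sl(8))

Compute the Cartan integers a_ij = 2(alpha_i, alpha_j)/(alpha_j, alpha_j); the resulting 7x7 Cartan matrix is
[[2, 0, -1, 0, 0, -1, 0], [0, 2, 0, 0, -1, 0, -1], [-1, 0, 2, 0, 0, 0, 0], [0, 0, 0, 2, 0, 0, -1], [0, -1, 0, 0, 2, -1, 0], [-1, 0, 0, 0, -1, 2, 0], [0, -1, 0, -1, 0, 0, 2]].
All simple roots have the same length, so the diagram is simply laced. The associated Dynkin diagram is a chain of 7 nodes with single edges (A_7), so the type is A_7 (the algebra sl(8)).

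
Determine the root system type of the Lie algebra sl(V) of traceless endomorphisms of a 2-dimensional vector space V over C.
This is sl(2), which has dimension 2^2 - 1 = 3 and rank 2 - 1 = 1 (a Cartan subalgebra is the diagonal traceless matrices). In the classification of classical Lie algebras, the special linear algebra sl(n+1) has type A_n; here n = 1, so the Dynkin diagram is a chain of 1 nodes with single edges (A_1). Hence the type is A_1.

A_1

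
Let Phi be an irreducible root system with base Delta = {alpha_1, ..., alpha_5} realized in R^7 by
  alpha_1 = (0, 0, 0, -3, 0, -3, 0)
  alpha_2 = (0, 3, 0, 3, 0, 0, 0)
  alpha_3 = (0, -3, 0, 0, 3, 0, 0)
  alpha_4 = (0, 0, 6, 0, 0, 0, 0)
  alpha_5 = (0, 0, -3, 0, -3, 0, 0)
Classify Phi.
C5

Compute the Cartan integers a_ij = 2(alpha_i, alpha_j)/(alpha_j, alpha_j); the resulting 5x5 Cartan matrix is
[[2, -1, 0, 0, 0], [-1, 2, -1, 0, 0], [0, -1, 2, 0, -1], [0, 0, 0, 2, -2], [0, 0, -1, -1, 2]].
The roots have two lengths (squared-length ratio 2:1); the short ones are alpha_{1,2,3,5}. The associated Dynkin diagram is a chain of 5 nodes with a double edge at one end; the terminal node there is the unique long simple root (C_5), so the type is C_5 (the algebra sp(10)).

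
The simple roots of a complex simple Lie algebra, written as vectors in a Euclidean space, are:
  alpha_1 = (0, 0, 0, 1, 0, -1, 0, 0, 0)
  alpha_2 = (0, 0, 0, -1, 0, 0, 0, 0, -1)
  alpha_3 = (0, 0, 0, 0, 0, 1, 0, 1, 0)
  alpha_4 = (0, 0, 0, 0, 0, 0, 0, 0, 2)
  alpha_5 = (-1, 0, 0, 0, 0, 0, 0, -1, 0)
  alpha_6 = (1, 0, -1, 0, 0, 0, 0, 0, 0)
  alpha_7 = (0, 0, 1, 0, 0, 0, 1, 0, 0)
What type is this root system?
Compute the Cartan integers a_ij = 2(alpha_i, alpha_j)/(alpha_j, alpha_j); the resulting 7x7 Cartan matrix is
[[2, -1, -1, 0, 0, 0, 0], [-1, 2, 0, -1, 0, 0, 0], [-1, 0, 2, 0, -1, 0, 0], [0, -2, 0, 2, 0, 0, 0], [0, 0, -1, 0, 2, -1, 0], [0, 0, 0, 0, -1, 2, -1], [0, 0, 0, 0, 0, -1, 2]].
The roots have two lengths (squared-length ratio 2:1); the short ones are alpha_{1,2,3,5,6,7}. The associated Dynkin diagram is a chain of 7 nodes with a double edge at one end; the terminal node there is the unique long simple root (C_7), so the type is C_7 (the algebra sp(14)).

type C_7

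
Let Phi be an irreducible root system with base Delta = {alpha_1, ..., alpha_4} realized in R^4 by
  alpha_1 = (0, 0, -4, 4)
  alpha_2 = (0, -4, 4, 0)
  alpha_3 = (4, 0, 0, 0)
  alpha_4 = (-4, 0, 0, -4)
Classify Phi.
B_4

Compute the Cartan integers a_ij = 2(alpha_i, alpha_j)/(alpha_j, alpha_j); the resulting 4x4 Cartan matrix is
[[2, -1, 0, -1], [-1, 2, 0, 0], [0, 0, 2, -1], [-1, 0, -2, 2]].
The roots have two lengths (squared-length ratio 2:1); the short ones are alpha_{3}. The associated Dynkin diagram is a chain of 4 nodes with a double edge at one end; the terminal node there is the unique short simple root (B_4), so the type is B_4 (the algebra so(9)).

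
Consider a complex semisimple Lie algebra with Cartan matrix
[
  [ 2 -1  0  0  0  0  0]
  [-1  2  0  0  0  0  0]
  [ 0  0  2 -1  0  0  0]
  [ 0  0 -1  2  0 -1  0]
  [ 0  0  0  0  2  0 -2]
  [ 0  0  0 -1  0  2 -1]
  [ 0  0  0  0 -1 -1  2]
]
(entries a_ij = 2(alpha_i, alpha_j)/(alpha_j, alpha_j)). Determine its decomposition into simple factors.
A_2 (sl(3)) + C_5 (sp(10))

The diagram associated to this matrix has two connected components: the simple roots {alpha_1, alpha_2} form a chain of 2 nodes with single edges (A_2), and {alpha_3, alpha_4, alpha_5, alpha_6, alpha_7} form a chain of 5 nodes with a double edge at one end; the terminal node there is the unique long simple root (C_5). A semisimple Lie algebra decomposes uniquely as the direct sum of simple ideals, one per connected component of its Dynkin diagram, so g ≅ A_2 ⊕ C_5 (dimension 8 + 55 = 63).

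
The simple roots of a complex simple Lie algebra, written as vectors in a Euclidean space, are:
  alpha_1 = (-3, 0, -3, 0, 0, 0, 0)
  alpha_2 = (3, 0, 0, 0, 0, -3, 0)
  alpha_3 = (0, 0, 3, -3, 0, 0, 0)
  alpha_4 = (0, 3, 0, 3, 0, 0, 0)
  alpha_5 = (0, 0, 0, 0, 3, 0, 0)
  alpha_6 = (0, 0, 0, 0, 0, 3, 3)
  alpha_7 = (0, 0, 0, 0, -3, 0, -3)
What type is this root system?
B_7 (so(15))

Compute the Cartan integers a_ij = 2(alpha_i, alpha_j)/(alpha_j, alpha_j); the resulting 7x7 Cartan matrix is
[[2, -1, -1, 0, 0, 0, 0], [-1, 2, 0, 0, 0, -1, 0], [-1, 0, 2, -1, 0, 0, 0], [0, 0, -1, 2, 0, 0, 0], [0, 0, 0, 0, 2, 0, -1], [0, -1, 0, 0, 0, 2, -1], [0, 0, 0, 0, -2, -1, 2]].
The roots have two lengths (squared-length ratio 2:1); the short ones are alpha_{5}. The associated Dynkin diagram is a chain of 7 nodes with a double edge at one end; the terminal node there is the unique short simple root (B_7), so the type is B_7 (the algebra so(15)).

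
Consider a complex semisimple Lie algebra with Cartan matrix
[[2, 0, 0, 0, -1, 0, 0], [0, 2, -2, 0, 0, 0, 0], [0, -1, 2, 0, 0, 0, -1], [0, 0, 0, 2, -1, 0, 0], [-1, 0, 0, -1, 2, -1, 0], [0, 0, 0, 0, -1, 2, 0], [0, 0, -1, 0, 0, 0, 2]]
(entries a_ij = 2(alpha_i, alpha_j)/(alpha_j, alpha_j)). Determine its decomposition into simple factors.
The diagram associated to this matrix has two connected components: the simple roots {alpha_2, alpha_3, alpha_7} form a chain of 3 nodes with a double edge at one end; the terminal node there is the unique long simple root (C_3), and {alpha_1, alpha_4, alpha_5, alpha_6} form a chain of 2 nodes with a fork of two nodes at one end (D_4). A semisimple Lie algebra decomposes uniquely as the direct sum of simple ideals, one per connected component of its Dynkin diagram, so g ≅ C_3 ⊕ D_4 (dimension 21 + 28 = 49).

C_3 (sp(6)) + D_4 (so(8))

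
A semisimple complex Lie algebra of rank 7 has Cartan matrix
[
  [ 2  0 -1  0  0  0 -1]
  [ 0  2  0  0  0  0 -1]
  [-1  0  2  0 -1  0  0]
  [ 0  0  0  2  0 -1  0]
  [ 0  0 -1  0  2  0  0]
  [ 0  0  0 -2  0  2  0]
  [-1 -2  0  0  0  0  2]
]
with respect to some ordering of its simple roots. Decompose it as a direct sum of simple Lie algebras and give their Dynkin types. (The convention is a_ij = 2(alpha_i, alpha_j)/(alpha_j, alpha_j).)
B_2 ⊕ B_5

The diagram associated to this matrix has two connected components: the simple roots {alpha_4, alpha_6} form a chain of 2 nodes with a double edge at one end; the terminal node there is the unique short simple root (B_2), and {alpha_1, alpha_2, alpha_3, alpha_5, alpha_7} form a chain of 5 nodes with a double edge at one end; the terminal node there is the unique short simple root (B_5). A semisimple Lie algebra decomposes uniquely as the direct sum of simple ideals, one per connected component of its Dynkin diagram, so g ≅ B_2 ⊕ B_5 (dimension 10 + 55 = 65).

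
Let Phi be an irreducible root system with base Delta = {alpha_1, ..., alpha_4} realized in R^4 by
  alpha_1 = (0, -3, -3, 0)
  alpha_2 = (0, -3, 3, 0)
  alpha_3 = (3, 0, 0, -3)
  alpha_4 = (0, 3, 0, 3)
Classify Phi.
D_4

Compute the Cartan integers a_ij = 2(alpha_i, alpha_j)/(alpha_j, alpha_j); the resulting 4x4 Cartan matrix is
[[2, 0, 0, -1], [0, 2, 0, -1], [0, 0, 2, -1], [-1, -1, -1, 2]].
All simple roots have the same length, so the diagram is simply laced. The associated Dynkin diagram is a chain of 2 nodes with a fork of two nodes at one end (D_4), so the type is D_4 (the algebra so(8)).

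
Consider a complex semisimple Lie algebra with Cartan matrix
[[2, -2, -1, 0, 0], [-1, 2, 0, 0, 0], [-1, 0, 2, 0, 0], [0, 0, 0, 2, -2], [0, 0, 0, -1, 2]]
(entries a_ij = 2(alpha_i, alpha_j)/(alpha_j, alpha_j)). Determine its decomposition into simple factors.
The diagram associated to this matrix has two connected components: the simple roots {alpha_4, alpha_5} form a chain of 2 nodes with a double edge at one end; the terminal node there is the unique short simple root (B_2), and {alpha_1, alpha_2, alpha_3} form a chain of 3 nodes with a double edge at one end; the terminal node there is the unique short simple root (B_3). A semisimple Lie algebra decomposes uniquely as the direct sum of simple ideals, one per connected component of its Dynkin diagram, so g ≅ B_2 ⊕ B_3 (dimension 10 + 21 = 31).

B_2 ⊕ B_3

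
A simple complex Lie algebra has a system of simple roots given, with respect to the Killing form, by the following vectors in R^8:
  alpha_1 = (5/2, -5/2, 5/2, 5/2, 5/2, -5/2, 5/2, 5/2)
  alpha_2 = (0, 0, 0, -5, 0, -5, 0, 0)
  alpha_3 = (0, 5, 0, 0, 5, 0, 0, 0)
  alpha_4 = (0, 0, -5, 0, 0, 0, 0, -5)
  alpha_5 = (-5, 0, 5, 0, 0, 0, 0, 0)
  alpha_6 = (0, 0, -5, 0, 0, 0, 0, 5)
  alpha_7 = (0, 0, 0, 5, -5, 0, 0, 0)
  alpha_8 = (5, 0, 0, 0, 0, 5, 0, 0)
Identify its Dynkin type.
Compute the Cartan integers a_ij = 2(alpha_i, alpha_j)/(alpha_j, alpha_j); the resulting 8x8 Cartan matrix is
[[2, 0, 0, -1, 0, 0, 0, 0], [0, 2, 0, 0, 0, 0, -1, -1], [0, 0, 2, 0, 0, 0, -1, 0], [-1, 0, 0, 2, -1, 0, 0, 0], [0, 0, 0, -1, 2, -1, 0, -1], [0, 0, 0, 0, -1, 2, 0, 0], [0, -1, -1, 0, 0, 0, 2, 0], [0, -1, 0, 0, -1, 0, 0, 2]].
All simple roots have the same length, so the diagram is simply laced. The associated Dynkin diagram is a chain of 7 nodes with one extra node attached to the third node from one end (E_8), so the type is E_8.

E_8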